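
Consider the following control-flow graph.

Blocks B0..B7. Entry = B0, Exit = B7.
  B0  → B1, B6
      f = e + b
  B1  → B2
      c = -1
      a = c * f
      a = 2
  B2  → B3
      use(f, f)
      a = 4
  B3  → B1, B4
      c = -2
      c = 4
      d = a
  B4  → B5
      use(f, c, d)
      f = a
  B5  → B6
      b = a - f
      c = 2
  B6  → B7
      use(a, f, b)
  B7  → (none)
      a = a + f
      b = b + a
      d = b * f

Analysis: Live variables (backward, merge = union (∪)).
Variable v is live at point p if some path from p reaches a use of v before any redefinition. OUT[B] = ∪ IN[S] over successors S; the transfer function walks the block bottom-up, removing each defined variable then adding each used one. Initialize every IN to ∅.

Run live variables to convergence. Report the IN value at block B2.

Answer: {f}

Trace:
Converged values:
  B0:  IN={a, b, e}  OUT={a, b, f}
  B1:  IN={f}  OUT={f}
  B2:  IN={f}  OUT={a, f}
  B3:  IN={a, f}  OUT={a, c, d, f}
  B4:  IN={a, c, d, f}  OUT={a, f}
  B5:  IN={a, f}  OUT={a, b, f}
  B6:  IN={a, b, f}  OUT={a, b, f}
  B7:  IN={a, b, f}  OUT={}

Merge at B2: OUT[B2] = IN[B3] = {a, f}
Applying B2's transfer function to that OUT value gives IN[B2] (row B2 above).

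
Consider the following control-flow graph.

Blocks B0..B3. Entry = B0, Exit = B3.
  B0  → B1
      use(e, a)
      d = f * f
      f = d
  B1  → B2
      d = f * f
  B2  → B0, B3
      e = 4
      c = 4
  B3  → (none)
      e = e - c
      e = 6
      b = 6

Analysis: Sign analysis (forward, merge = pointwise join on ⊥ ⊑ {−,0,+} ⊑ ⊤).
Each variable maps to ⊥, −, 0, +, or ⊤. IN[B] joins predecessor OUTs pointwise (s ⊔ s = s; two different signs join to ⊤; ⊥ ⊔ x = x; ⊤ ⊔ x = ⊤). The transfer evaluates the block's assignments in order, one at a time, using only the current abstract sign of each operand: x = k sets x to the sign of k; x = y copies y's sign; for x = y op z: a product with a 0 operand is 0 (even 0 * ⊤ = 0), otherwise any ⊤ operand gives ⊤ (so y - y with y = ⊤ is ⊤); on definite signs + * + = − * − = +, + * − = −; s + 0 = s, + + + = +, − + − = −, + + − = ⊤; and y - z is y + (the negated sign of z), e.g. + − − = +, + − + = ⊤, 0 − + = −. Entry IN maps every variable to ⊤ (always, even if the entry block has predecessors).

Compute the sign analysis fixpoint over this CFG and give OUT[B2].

Answer: {a: ⊤, b: ⊤, c: +, d: ⊤, e: +, f: ⊤}

Derivation:
Per-block solution:
  B0: | IN=(all ⊤) | OUT=(all ⊤)
  B1: | IN=(all ⊤) | OUT=(all ⊤)
  B2: | IN=(all ⊤) | OUT={c:+, e:+; rest ⊤}
  B3: | IN={c:+, e:+; rest ⊤} | OUT={b:+, c:+, e:+; rest ⊤}

Merge at B2: IN[B2] = OUT[B1] = {a: ⊤, b: ⊤, c: ⊤, d: ⊤, e: ⊤, f: ⊤}
Applying B2's transfer function to that IN value gives OUT[B2] (row B2 above).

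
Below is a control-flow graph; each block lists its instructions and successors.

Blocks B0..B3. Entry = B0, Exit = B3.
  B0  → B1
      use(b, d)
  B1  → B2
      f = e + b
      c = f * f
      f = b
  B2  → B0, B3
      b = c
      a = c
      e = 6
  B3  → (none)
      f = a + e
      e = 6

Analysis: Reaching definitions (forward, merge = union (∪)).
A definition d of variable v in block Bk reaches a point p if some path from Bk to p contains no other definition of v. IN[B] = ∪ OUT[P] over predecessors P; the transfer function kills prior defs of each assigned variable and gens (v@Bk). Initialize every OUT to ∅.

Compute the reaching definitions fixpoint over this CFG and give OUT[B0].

Fixpoint table:
  B0:   IN={a@B2, b@B2, c@B1, e@B2, f@B1}   OUT={a@B2, b@B2, c@B1, e@B2, f@B1}
  B1:   IN={a@B2, b@B2, c@B1, e@B2, f@B1}   OUT={a@B2, b@B2, c@B1, e@B2, f@B1}
  B2:   IN={a@B2, b@B2, c@B1, e@B2, f@B1}   OUT={a@B2, b@B2, c@B1, e@B2, f@B1}
  B3:   IN={a@B2, b@B2, c@B1, e@B2, f@B1}   OUT={a@B2, b@B2, c@B1, e@B3, f@B3}

Merge at B0 (entry node, so the boundary value {} is joined with the incoming edge(s)): IN[B0] = {} ⊔ OUT[B2] = {a@B2, b@B2, c@B1, e@B2, f@B1}
Applying B0's transfer function to that IN value gives OUT[B0] (row B0 above).

Answer: {a@B2, b@B2, c@B1, e@B2, f@B1}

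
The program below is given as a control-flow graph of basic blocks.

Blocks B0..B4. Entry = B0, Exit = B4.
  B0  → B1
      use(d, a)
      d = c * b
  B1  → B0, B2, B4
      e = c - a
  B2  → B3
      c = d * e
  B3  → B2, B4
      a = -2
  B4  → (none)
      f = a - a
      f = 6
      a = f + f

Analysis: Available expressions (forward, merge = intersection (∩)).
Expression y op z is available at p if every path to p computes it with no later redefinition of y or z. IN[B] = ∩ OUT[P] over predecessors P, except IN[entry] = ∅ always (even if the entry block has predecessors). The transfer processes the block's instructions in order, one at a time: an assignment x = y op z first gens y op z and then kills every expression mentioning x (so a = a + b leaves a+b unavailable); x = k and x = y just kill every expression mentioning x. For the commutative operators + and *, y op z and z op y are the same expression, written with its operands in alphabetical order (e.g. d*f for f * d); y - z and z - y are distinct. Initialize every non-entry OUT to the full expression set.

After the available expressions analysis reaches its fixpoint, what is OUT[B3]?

Answer: {d*e}

Trace:
Per-block solution:
  B0:   IN={}   OUT={b*c}
  B1:   IN={b*c}   OUT={b*c, c-a}
  B2:   IN={}   OUT={d*e}
  B3:   IN={d*e}   OUT={d*e}
  B4:   IN={}   OUT={f+f}

Merge at B3: IN[B3] = OUT[B2] = {d*e}
Applying B3's transfer function to that IN value gives OUT[B3] (row B3 above).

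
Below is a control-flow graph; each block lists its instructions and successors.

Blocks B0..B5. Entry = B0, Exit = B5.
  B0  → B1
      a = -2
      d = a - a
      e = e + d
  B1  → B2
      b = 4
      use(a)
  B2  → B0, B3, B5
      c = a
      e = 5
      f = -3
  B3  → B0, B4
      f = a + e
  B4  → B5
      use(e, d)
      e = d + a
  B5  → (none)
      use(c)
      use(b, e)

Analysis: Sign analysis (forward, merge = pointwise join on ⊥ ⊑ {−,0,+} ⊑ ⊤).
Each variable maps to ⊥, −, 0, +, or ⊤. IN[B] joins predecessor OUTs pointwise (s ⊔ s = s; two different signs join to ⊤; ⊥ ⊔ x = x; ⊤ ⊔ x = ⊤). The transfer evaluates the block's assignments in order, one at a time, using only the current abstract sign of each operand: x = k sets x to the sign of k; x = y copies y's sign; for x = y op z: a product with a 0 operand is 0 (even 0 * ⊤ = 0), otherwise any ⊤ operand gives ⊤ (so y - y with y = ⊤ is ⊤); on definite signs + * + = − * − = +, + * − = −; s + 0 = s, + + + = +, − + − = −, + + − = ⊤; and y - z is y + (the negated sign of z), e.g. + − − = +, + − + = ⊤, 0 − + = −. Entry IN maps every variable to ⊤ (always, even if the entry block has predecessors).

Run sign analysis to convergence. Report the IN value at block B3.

Answer: {a: -, b: +, c: -, d: ⊤, e: +, f: -}

Trace:
Converged values:
  B0:  IN=(all ⊤)  OUT={a:-; rest ⊤}
  B1:  IN={a:-; rest ⊤}  OUT={a:-, b:+; rest ⊤}
  B2:  IN={a:-, b:+; rest ⊤}  OUT={a:-, b:+, c:-, e:+, f:-; rest ⊤}
  B3:  IN={a:-, b:+, c:-, e:+, f:-; rest ⊤}  OUT={a:-, b:+, c:-, e:+; rest ⊤}
  B4:  IN={a:-, b:+, c:-, e:+; rest ⊤}  OUT={a:-, b:+, c:-; rest ⊤}
  B5:  IN={a:-, b:+, c:-; rest ⊤}  OUT={a:-, b:+, c:-; rest ⊤}

Merge at B3: IN[B3] = OUT[B2] = {a: -, b: +, c: -, d: ⊤, e: +, f: -}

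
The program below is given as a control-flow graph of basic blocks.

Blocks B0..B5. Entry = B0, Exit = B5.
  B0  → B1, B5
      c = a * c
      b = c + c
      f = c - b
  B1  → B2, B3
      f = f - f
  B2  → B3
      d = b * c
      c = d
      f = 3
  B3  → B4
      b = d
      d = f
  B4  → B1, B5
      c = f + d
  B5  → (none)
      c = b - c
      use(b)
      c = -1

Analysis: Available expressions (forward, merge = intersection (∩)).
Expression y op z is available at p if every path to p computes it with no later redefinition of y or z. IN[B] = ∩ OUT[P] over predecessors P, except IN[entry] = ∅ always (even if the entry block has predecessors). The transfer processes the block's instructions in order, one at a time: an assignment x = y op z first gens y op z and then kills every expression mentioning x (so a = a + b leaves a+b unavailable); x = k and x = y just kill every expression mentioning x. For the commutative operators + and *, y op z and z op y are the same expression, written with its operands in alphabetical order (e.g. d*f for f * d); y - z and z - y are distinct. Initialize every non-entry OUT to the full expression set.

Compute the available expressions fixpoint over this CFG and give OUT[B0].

Fixpoint table:
  B0:   IN={}   OUT={c+c, c-b}
  B1:   IN={}   OUT={}
  B2:   IN={}   OUT={}
  B3:   IN={}   OUT={}
  B4:   IN={}   OUT={d+f}
  B5:   IN={}   OUT={}

B0 is the boundary node: IN[B0] = {}
Applying B0's transfer function to that IN value gives OUT[B0] (row B0 above).

Answer: {c+c, c-b}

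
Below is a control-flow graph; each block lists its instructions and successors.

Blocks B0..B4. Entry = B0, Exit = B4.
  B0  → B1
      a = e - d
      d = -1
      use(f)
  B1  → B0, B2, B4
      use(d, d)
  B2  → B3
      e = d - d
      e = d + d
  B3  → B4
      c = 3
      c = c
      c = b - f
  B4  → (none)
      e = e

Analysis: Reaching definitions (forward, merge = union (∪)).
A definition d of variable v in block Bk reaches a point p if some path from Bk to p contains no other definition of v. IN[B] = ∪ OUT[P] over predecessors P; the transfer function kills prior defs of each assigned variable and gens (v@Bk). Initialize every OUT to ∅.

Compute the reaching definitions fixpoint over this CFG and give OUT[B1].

Answer: {a@B0, d@B0}

Trace:
Converged values:
  B0:  IN={a@B0, d@B0}  OUT={a@B0, d@B0}
  B1:  IN={a@B0, d@B0}  OUT={a@B0, d@B0}
  B2:  IN={a@B0, d@B0}  OUT={a@B0, d@B0, e@B2}
  B3:  IN={a@B0, d@B0, e@B2}  OUT={a@B0, c@B3, d@B0, e@B2}
  B4:  IN={a@B0, c@B3, d@B0, e@B2}  OUT={a@B0, c@B3, d@B0, e@B4}

Merge at B1: IN[B1] = OUT[B0] = {a@B0, d@B0}
Applying B1's transfer function to that IN value gives OUT[B1] (row B1 above).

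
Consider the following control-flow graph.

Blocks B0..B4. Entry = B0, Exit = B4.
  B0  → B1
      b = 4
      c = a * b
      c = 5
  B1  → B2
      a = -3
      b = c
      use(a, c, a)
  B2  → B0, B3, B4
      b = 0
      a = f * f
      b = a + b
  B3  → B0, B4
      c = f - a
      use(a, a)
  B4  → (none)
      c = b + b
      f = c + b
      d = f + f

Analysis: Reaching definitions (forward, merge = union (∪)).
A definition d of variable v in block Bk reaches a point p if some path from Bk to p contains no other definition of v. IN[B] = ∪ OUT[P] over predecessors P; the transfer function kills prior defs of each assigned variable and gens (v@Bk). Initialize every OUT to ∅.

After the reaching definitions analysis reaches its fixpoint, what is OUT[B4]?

Converged values:
  B0:   IN={a@B2, b@B2, c@B0, c@B3}   OUT={a@B2, b@B0, c@B0}
  B1:   IN={a@B2, b@B0, c@B0}   OUT={a@B1, b@B1, c@B0}
  B2:   IN={a@B1, b@B1, c@B0}   OUT={a@B2, b@B2, c@B0}
  B3:   IN={a@B2, b@B2, c@B0}   OUT={a@B2, b@B2, c@B3}
  B4:   IN={a@B2, b@B2, c@B0, c@B3}   OUT={a@B2, b@B2, c@B4, d@B4, f@B4}

Merge at B4: IN[B4] = OUT[B2] ⊔ OUT[B3] = {a@B2, b@B2, c@B0, c@B3}
Applying B4's transfer function to that IN value gives OUT[B4] (row B4 above).

Answer: {a@B2, b@B2, c@B4, d@B4, f@B4}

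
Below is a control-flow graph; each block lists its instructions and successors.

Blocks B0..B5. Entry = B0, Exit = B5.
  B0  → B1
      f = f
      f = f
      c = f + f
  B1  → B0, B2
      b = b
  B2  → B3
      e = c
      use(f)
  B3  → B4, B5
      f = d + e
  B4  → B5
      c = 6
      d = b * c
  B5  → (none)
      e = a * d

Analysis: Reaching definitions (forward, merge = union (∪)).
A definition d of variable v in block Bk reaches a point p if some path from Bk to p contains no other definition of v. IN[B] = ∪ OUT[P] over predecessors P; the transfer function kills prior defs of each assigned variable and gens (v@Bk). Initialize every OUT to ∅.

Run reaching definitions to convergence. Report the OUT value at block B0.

Answer: {b@B1, c@B0, f@B0}

Trace:
Per-block solution:
  B0:  IN={b@B1, c@B0, f@B0}  OUT={b@B1, c@B0, f@B0}
  B1:  IN={b@B1, c@B0, f@B0}  OUT={b@B1, c@B0, f@B0}
  B2:  IN={b@B1, c@B0, f@B0}  OUT={b@B1, c@B0, e@B2, f@B0}
  B3:  IN={b@B1, c@B0, e@B2, f@B0}  OUT={b@B1, c@B0, e@B2, f@B3}
  B4:  IN={b@B1, c@B0, e@B2, f@B3}  OUT={b@B1, c@B4, d@B4, e@B2, f@B3}
  B5:  IN={b@B1, c@B0, c@B4, d@B4, e@B2, f@B3}  OUT={b@B1, c@B0, c@B4, d@B4, e@B5, f@B3}

Merge at B0 (entry node, so the boundary value {} is joined with the incoming edge(s)): IN[B0] = {} ⊔ OUT[B1] = {b@B1, c@B0, f@B0}
Applying B0's transfer function to that IN value gives OUT[B0] (row B0 above).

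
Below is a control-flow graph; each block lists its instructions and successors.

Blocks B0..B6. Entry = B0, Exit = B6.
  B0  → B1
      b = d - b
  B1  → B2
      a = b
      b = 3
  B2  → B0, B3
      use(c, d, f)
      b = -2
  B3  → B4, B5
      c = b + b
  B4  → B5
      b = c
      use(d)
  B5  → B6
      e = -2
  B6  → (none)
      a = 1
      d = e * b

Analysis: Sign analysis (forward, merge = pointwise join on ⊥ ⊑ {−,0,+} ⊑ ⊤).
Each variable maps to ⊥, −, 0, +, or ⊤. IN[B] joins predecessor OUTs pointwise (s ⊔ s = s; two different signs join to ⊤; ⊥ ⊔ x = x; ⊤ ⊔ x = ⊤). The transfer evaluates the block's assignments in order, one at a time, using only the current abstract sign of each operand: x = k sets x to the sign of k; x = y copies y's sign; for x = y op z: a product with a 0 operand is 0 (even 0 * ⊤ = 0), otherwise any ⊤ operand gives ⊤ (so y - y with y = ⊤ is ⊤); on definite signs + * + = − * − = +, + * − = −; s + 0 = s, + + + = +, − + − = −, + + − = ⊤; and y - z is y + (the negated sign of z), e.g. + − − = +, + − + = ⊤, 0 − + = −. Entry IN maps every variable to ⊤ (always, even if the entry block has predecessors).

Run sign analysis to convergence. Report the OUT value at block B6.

Fixpoint table:
  B0:  IN=(all ⊤)  OUT=(all ⊤)
  B1:  IN=(all ⊤)  OUT={b:+; rest ⊤}
  B2:  IN={b:+; rest ⊤}  OUT={b:-; rest ⊤}
  B3:  IN={b:-; rest ⊤}  OUT={b:-, c:-; rest ⊤}
  B4:  IN={b:-, c:-; rest ⊤}  OUT={b:-, c:-; rest ⊤}
  B5:  IN={b:-, c:-; rest ⊤}  OUT={b:-, c:-, e:-; rest ⊤}
  B6:  IN={b:-, c:-, e:-; rest ⊤}  OUT={a:+, b:-, c:-, d:+, e:-; rest ⊤}

Merge at B6: IN[B6] = OUT[B5] = {a: ⊤, b: -, c: -, d: ⊤, e: -, f: ⊤}
Applying B6's transfer function to that IN value gives OUT[B6] (row B6 above).

Answer: {a: +, b: -, c: -, d: +, e: -, f: ⊤}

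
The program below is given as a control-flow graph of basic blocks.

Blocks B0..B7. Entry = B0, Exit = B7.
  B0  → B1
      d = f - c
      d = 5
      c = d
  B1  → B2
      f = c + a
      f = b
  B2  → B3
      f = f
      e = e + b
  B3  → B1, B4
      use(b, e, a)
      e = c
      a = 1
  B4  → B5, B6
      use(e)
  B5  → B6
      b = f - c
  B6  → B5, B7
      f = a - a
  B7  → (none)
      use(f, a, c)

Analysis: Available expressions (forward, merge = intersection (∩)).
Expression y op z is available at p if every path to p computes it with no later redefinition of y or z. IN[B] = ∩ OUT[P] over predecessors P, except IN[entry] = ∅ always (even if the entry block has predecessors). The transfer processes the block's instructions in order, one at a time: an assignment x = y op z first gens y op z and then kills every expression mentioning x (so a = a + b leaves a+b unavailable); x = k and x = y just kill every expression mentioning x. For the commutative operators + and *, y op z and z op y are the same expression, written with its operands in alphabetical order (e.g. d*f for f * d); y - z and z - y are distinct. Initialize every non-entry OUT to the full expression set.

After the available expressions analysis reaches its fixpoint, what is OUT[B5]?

Answer: {f-c}

Trace:
Converged values:
  B0:   IN={}   OUT={}
  B1:   IN={}   OUT={a+c}
  B2:   IN={a+c}   OUT={a+c}
  B3:   IN={a+c}   OUT={}
  B4:   IN={}   OUT={}
  B5:   IN={}   OUT={f-c}
  B6:   IN={}   OUT={a-a}
  B7:   IN={a-a}   OUT={a-a}

Merge at B5: IN[B5] = OUT[B4] ∩ OUT[B6] = {}
Applying B5's transfer function to that IN value gives OUT[B5] (row B5 above).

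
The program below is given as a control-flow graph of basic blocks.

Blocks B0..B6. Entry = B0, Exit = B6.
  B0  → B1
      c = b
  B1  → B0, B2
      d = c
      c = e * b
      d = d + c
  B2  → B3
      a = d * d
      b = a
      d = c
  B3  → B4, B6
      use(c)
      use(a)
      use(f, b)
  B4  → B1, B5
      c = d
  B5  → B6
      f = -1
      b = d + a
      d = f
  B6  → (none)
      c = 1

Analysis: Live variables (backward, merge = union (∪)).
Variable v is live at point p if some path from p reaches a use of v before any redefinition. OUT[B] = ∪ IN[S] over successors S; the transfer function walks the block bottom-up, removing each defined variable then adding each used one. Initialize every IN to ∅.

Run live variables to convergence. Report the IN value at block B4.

Answer: {a, b, d, e, f}

Working:
Per-block solution:
  B0:  IN={b, e, f}  OUT={b, c, e, f}
  B1:  IN={b, c, e, f}  OUT={b, c, d, e, f}
  B2:  IN={c, d, e, f}  OUT={a, b, c, d, e, f}
  B3:  IN={a, b, c, d, e, f}  OUT={a, b, d, e, f}
  B4:  IN={a, b, d, e, f}  OUT={a, b, c, d, e, f}
  B5:  IN={a, d}  OUT={}
  B6:  IN={}  OUT={}

Merge at B4: OUT[B4] = IN[B1] ⊔ IN[B5] = {a, b, c, d, e, f}
Applying B4's transfer function to that OUT value gives IN[B4] (row B4 above).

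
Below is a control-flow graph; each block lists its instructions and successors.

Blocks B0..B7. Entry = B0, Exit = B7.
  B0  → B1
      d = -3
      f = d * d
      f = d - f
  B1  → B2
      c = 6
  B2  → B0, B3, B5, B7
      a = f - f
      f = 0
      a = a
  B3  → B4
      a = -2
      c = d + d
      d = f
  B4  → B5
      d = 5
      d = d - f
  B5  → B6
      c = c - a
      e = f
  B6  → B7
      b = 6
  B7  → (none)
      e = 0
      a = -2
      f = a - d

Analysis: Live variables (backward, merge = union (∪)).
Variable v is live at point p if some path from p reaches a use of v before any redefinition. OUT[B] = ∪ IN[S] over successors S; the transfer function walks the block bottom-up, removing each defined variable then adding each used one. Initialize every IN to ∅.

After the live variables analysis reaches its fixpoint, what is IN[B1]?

Fixpoint table:
  B0:   IN={}   OUT={d, f}
  B1:   IN={d, f}   OUT={c, d, f}
  B2:   IN={c, d, f}   OUT={a, c, d, f}
  B3:   IN={d, f}   OUT={a, c, f}
  B4:   IN={a, c, f}   OUT={a, c, d, f}
  B5:   IN={a, c, d, f}   OUT={d}
  B6:   IN={d}   OUT={d}
  B7:   IN={d}   OUT={}

Merge at B1: OUT[B1] = IN[B2] = {c, d, f}
Applying B1's transfer function to that OUT value gives IN[B1] (row B1 above).

Answer: {d, f}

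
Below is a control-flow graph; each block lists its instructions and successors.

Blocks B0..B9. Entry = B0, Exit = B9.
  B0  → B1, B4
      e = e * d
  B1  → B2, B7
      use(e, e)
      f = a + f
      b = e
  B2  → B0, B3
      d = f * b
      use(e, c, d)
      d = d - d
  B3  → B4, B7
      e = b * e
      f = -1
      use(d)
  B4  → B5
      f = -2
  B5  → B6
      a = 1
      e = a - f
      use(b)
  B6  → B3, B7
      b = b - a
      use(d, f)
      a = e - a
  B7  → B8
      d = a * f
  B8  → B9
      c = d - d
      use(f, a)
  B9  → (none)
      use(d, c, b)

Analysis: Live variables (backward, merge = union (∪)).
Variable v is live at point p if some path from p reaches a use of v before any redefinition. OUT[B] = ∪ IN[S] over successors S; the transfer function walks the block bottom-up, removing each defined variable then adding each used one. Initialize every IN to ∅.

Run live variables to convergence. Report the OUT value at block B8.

Per-block solution:
  B0:   IN={a, b, c, d, e, f}   OUT={a, b, c, d, e, f}
  B1:   IN={a, c, e, f}   OUT={a, b, c, e, f}
  B2:   IN={a, b, c, e, f}   OUT={a, b, c, d, e, f}
  B3:   IN={a, b, d, e}   OUT={a, b, d, f}
  B4:   IN={b, d}   OUT={b, d, f}
  B5:   IN={b, d, f}   OUT={a, b, d, e, f}
  B6:   IN={a, b, d, e, f}   OUT={a, b, d, e, f}
  B7:   IN={a, b, f}   OUT={a, b, d, f}
  B8:   IN={a, b, d, f}   OUT={b, c, d}
  B9:   IN={b, c, d}   OUT={}

Merge at B8: OUT[B8] = IN[B9] = {b, c, d}

Answer: {b, c, d}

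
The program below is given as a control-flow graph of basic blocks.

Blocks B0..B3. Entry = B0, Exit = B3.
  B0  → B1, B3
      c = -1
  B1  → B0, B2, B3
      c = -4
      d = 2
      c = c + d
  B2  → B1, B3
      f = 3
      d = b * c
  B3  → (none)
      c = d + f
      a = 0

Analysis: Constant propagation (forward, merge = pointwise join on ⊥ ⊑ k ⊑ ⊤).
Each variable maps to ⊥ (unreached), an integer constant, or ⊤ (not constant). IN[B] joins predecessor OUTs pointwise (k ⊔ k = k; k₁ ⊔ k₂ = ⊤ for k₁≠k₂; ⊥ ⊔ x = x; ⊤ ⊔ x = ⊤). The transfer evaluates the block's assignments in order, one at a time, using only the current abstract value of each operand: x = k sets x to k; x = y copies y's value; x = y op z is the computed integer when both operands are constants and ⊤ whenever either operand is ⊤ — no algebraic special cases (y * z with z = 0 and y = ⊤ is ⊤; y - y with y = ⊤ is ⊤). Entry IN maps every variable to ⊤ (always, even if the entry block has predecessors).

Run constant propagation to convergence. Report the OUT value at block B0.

Answer: {a: ⊤, b: ⊤, c: -1, d: ⊤, e: ⊤, f: ⊤}

Trace:
Converged values:
  B0:  IN=(all ⊤)  OUT={c:-1; rest ⊤}
  B1:  IN=(all ⊤)  OUT={c:-2, d:2; rest ⊤}
  B2:  IN={c:-2, d:2; rest ⊤}  OUT={c:-2, f:3; rest ⊤}
  B3:  IN=(all ⊤)  OUT={a:0; rest ⊤}

Merge at B0 (entry node, so the boundary value (all ⊤) is joined with the incoming edge(s)): IN[B0] = (all ⊤) ⊔ OUT[B1] = {a: ⊤, b: ⊤, c: ⊤, d: ⊤, e: ⊤, f: ⊤}
Applying B0's transfer function to that IN value gives OUT[B0] (row B0 above).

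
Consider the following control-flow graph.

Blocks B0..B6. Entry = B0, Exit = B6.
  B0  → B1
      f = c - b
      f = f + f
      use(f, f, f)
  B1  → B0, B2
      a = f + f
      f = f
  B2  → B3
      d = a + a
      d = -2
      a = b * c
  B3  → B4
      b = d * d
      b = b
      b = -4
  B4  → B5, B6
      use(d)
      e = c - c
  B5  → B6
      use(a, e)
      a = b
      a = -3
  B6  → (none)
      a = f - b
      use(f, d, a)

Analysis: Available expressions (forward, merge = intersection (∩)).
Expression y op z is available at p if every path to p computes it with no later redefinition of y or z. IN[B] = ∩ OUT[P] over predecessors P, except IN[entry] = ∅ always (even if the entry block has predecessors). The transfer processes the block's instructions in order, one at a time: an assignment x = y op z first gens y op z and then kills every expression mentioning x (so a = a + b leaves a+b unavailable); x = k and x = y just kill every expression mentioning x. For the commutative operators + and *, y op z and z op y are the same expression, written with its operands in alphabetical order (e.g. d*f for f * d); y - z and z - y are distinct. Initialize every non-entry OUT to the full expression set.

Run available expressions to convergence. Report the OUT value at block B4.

Per-block solution:
  B0: | IN={} | OUT={c-b}
  B1: | IN={c-b} | OUT={c-b}
  B2: | IN={c-b} | OUT={b*c, c-b}
  B3: | IN={b*c, c-b} | OUT={d*d}
  B4: | IN={d*d} | OUT={c-c, d*d}
  B5: | IN={c-c, d*d} | OUT={c-c, d*d}
  B6: | IN={c-c, d*d} | OUT={c-c, d*d, f-b}

Merge at B4: IN[B4] = OUT[B3] = {d*d}
Applying B4's transfer function to that IN value gives OUT[B4] (row B4 above).

Answer: {c-c, d*d}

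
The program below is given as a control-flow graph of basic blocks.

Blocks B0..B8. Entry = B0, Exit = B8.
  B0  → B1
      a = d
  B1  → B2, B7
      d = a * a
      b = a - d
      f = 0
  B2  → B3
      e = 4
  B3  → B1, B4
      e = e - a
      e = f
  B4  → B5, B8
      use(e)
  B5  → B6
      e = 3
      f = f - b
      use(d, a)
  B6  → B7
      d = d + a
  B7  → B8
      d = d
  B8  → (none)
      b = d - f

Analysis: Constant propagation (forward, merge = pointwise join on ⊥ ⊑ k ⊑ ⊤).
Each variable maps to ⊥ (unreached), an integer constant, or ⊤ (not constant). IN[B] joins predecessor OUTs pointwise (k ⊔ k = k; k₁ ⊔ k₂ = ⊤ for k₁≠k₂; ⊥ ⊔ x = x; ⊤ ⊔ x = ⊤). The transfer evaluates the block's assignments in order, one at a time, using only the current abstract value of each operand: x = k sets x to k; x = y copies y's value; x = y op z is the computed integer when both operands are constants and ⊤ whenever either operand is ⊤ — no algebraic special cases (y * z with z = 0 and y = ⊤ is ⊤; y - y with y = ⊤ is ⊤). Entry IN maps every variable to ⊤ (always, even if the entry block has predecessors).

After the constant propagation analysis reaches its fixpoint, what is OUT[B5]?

Answer: {a: ⊤, b: ⊤, c: ⊤, d: ⊤, e: 3, f: ⊤}

Trace:
Converged values:
  B0:  IN=(all ⊤)  OUT=(all ⊤)
  B1:  IN=(all ⊤)  OUT={f:0; rest ⊤}
  B2:  IN={f:0; rest ⊤}  OUT={e:4, f:0; rest ⊤}
  B3:  IN={e:4, f:0; rest ⊤}  OUT={e:0, f:0; rest ⊤}
  B4:  IN={e:0, f:0; rest ⊤}  OUT={e:0, f:0; rest ⊤}
  B5:  IN={e:0, f:0; rest ⊤}  OUT={e:3; rest ⊤}
  B6:  IN={e:3; rest ⊤}  OUT={e:3; rest ⊤}
  B7:  IN=(all ⊤)  OUT=(all ⊤)
  B8:  IN=(all ⊤)  OUT=(all ⊤)

Merge at B5: IN[B5] = OUT[B4] = {a: ⊤, b: ⊤, c: ⊤, d: ⊤, e: 0, f: 0}
Applying B5's transfer function to that IN value gives OUT[B5] (row B5 above).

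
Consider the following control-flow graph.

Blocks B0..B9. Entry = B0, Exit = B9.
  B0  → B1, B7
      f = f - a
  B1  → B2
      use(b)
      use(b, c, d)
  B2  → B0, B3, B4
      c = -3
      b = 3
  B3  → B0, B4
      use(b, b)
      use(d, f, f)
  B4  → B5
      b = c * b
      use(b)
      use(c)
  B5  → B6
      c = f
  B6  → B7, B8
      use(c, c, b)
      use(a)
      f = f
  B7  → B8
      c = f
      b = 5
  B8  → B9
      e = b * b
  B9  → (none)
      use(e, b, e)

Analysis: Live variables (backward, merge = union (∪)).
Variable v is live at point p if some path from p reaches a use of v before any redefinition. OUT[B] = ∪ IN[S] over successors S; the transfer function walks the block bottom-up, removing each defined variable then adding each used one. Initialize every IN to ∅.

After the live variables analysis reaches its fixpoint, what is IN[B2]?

Converged values:
  B0:   IN={a, b, c, d, f}   OUT={a, b, c, d, f}
  B1:   IN={a, b, c, d, f}   OUT={a, d, f}
  B2:   IN={a, d, f}   OUT={a, b, c, d, f}
  B3:   IN={a, b, c, d, f}   OUT={a, b, c, d, f}
  B4:   IN={a, b, c, f}   OUT={a, b, f}
  B5:   IN={a, b, f}   OUT={a, b, c, f}
  B6:   IN={a, b, c, f}   OUT={b, f}
  B7:   IN={f}   OUT={b}
  B8:   IN={b}   OUT={b, e}
  B9:   IN={b, e}   OUT={}

Merge at B2: OUT[B2] = IN[B0] ⊔ IN[B3] ⊔ IN[B4] = {a, b, c, d, f}
Applying B2's transfer function to that OUT value gives IN[B2] (row B2 above).

Answer: {a, d, f}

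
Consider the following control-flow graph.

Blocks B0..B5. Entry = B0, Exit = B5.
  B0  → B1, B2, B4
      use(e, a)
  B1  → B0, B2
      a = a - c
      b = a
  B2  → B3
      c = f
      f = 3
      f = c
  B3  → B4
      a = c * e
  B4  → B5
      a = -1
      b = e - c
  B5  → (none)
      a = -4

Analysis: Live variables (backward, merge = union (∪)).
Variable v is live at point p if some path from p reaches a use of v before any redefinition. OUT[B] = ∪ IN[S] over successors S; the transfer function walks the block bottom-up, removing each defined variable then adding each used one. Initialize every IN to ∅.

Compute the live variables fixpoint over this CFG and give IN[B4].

Answer: {c, e}

Trace:
Converged values:
  B0:  IN={a, c, e, f}  OUT={a, c, e, f}
  B1:  IN={a, c, e, f}  OUT={a, c, e, f}
  B2:  IN={e, f}  OUT={c, e}
  B3:  IN={c, e}  OUT={c, e}
  B4:  IN={c, e}  OUT={}
  B5:  IN={}  OUT={}

Merge at B4: OUT[B4] = IN[B5] = {}
Applying B4's transfer function to that OUT value gives IN[B4] (row B4 above).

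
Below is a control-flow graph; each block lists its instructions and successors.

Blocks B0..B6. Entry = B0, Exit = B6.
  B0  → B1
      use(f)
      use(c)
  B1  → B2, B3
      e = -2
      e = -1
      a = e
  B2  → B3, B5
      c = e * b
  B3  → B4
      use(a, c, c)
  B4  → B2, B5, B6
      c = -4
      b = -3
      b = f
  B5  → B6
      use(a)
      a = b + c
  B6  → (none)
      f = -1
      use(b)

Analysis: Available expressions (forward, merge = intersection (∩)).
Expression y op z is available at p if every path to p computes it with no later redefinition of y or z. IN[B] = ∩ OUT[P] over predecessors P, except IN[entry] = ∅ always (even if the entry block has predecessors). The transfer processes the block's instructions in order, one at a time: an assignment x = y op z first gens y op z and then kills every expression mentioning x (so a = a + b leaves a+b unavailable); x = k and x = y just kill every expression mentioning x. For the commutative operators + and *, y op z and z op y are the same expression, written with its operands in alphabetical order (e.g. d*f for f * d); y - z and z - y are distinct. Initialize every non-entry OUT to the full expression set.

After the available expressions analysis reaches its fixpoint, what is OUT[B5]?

Answer: {b+c}

Trace:
Fixpoint table:
  B0: | IN={} | OUT={}
  B1: | IN={} | OUT={}
  B2: | IN={} | OUT={b*e}
  B3: | IN={} | OUT={}
  B4: | IN={} | OUT={}
  B5: | IN={} | OUT={b+c}
  B6: | IN={} | OUT={}

Merge at B5: IN[B5] = OUT[B2] ∩ OUT[B4] = {}
Applying B5's transfer function to that IN value gives OUT[B5] (row B5 above).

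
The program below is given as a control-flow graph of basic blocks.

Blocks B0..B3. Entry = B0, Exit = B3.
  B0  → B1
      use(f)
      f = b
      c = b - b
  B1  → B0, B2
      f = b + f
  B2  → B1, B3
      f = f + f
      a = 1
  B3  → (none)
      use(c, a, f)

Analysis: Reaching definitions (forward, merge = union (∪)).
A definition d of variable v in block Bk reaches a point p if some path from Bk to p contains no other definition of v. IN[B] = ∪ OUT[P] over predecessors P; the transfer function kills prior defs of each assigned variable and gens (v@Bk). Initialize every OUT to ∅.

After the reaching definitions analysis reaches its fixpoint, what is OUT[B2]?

Answer: {a@B2, c@B0, f@B2}

Trace:
Fixpoint table:
  B0:   IN={a@B2, c@B0, f@B1}   OUT={a@B2, c@B0, f@B0}
  B1:   IN={a@B2, c@B0, f@B0, f@B2}   OUT={a@B2, c@B0, f@B1}
  B2:   IN={a@B2, c@B0, f@B1}   OUT={a@B2, c@B0, f@B2}
  B3:   IN={a@B2, c@B0, f@B2}   OUT={a@B2, c@B0, f@B2}

Merge at B2: IN[B2] = OUT[B1] = {a@B2, c@B0, f@B1}
Applying B2's transfer function to that IN value gives OUT[B2] (row B2 above).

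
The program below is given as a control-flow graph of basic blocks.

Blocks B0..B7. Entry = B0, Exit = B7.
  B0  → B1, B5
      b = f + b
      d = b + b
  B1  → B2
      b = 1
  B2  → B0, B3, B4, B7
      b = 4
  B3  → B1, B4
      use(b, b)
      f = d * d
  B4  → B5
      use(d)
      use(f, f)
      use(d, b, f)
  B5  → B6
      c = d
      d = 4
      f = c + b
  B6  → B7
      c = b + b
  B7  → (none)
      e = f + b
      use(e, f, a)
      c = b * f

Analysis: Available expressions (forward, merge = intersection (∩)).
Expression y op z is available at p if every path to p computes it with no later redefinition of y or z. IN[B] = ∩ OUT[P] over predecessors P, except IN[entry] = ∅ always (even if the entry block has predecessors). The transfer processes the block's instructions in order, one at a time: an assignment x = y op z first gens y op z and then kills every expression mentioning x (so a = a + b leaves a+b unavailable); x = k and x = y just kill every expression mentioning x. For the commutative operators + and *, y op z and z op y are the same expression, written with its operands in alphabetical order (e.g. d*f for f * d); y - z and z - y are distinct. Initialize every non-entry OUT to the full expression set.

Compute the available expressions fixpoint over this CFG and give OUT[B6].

Answer: {b+b}

Working:
Converged values:
  B0: | IN={} | OUT={b+b}
  B1: | IN={} | OUT={}
  B2: | IN={} | OUT={}
  B3: | IN={} | OUT={d*d}
  B4: | IN={} | OUT={}
  B5: | IN={} | OUT={b+c}
  B6: | IN={b+c} | OUT={b+b}
  B7: | IN={} | OUT={b*f, b+f}

Merge at B6: IN[B6] = OUT[B5] = {b+c}
Applying B6's transfer function to that IN value gives OUT[B6] (row B6 above).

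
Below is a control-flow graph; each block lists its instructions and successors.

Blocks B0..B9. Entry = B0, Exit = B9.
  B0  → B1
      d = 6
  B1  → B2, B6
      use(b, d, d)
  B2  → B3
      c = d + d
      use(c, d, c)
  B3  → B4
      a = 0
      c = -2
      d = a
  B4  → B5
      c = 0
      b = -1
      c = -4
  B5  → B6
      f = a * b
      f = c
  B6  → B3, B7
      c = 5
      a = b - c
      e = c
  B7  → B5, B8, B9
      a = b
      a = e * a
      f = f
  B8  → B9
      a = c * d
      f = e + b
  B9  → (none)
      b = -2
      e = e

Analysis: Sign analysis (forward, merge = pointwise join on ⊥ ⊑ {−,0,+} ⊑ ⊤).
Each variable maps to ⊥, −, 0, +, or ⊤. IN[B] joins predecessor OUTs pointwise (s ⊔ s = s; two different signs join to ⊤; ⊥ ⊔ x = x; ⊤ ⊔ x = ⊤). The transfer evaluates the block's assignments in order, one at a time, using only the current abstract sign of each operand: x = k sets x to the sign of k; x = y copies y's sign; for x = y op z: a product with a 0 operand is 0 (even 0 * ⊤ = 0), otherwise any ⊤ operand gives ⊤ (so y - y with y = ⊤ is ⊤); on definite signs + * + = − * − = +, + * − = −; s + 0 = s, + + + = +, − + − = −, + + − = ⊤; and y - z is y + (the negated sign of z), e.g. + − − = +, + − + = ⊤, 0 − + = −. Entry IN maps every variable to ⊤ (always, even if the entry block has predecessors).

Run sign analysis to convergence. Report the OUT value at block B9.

Answer: {a: ⊤, b: -, c: +, d: ⊤, e: +, f: ⊤}

Trace:
Fixpoint table:
  B0: | IN=(all ⊤) | OUT={d:+; rest ⊤}
  B1: | IN={d:+; rest ⊤} | OUT={d:+; rest ⊤}
  B2: | IN={d:+; rest ⊤} | OUT={c:+, d:+; rest ⊤}
  B3: | IN={c:+; rest ⊤} | OUT={a:0, c:-, d:0; rest ⊤}
  B4: | IN={a:0, c:-, d:0; rest ⊤} | OUT={a:0, b:-, c:-, d:0; rest ⊤}
  B5: | IN=(all ⊤) | OUT=(all ⊤)
  B6: | IN=(all ⊤) | OUT={c:+, e:+; rest ⊤}
  B7: | IN={c:+, e:+; rest ⊤} | OUT={c:+, e:+; rest ⊤}
  B8: | IN={c:+, e:+; rest ⊤} | OUT={c:+, e:+; rest ⊤}
  B9: | IN={c:+, e:+; rest ⊤} | OUT={b:-, c:+, e:+; rest ⊤}

Merge at B9: IN[B9] = OUT[B7] ⊔ OUT[B8] = {a: ⊤, b: ⊤, c: +, d: ⊤, e: +, f: ⊤}
Applying B9's transfer function to that IN value gives OUT[B9] (row B9 above).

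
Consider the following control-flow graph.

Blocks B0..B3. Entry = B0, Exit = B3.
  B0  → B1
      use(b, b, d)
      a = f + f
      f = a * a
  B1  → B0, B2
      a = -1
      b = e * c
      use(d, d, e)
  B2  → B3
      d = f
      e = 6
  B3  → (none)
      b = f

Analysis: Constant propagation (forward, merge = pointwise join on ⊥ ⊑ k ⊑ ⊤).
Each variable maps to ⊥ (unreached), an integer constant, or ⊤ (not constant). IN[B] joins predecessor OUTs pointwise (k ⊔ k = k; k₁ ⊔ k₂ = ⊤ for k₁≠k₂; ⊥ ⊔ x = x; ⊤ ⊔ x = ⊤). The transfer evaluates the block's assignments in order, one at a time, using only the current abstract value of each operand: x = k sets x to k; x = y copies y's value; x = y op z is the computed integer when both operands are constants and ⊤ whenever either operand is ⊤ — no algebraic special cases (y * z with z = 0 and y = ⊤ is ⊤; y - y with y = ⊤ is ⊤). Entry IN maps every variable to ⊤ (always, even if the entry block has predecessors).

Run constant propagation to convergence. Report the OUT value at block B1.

Answer: {a: -1, b: ⊤, c: ⊤, d: ⊤, e: ⊤, f: ⊤}

Derivation:
Per-block solution:
  B0:  IN=(all ⊤)  OUT=(all ⊤)
  B1:  IN=(all ⊤)  OUT={a:-1; rest ⊤}
  B2:  IN={a:-1; rest ⊤}  OUT={a:-1, e:6; rest ⊤}
  B3:  IN={a:-1, e:6; rest ⊤}  OUT={a:-1, e:6; rest ⊤}

Merge at B1: IN[B1] = OUT[B0] = {a: ⊤, b: ⊤, c: ⊤, d: ⊤, e: ⊤, f: ⊤}
Applying B1's transfer function to that IN value gives OUT[B1] (row B1 above).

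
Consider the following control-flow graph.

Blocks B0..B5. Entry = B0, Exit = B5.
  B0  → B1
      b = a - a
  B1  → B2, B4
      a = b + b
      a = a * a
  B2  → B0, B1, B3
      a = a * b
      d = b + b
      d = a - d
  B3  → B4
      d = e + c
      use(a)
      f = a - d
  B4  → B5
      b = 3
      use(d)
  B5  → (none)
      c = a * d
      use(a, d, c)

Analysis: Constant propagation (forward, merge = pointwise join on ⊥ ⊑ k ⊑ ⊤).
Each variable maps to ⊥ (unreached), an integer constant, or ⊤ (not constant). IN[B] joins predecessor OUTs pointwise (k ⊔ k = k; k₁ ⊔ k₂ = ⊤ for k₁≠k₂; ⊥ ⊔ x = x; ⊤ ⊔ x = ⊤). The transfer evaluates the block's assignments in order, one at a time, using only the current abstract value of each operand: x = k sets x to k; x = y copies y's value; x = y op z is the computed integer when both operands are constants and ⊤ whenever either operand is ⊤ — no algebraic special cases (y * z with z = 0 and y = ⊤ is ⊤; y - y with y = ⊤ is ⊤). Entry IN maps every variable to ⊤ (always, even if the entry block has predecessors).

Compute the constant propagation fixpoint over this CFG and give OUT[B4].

Per-block solution:
  B0:   IN=(all ⊤)   OUT=(all ⊤)
  B1:   IN=(all ⊤)   OUT=(all ⊤)
  B2:   IN=(all ⊤)   OUT=(all ⊤)
  B3:   IN=(all ⊤)   OUT=(all ⊤)
  B4:   IN=(all ⊤)   OUT={b:3; rest ⊤}
  B5:   IN={b:3; rest ⊤}   OUT={b:3; rest ⊤}

Merge at B4: IN[B4] = OUT[B1] ⊔ OUT[B3] = {a: ⊤, b: ⊤, c: ⊤, d: ⊤, e: ⊤, f: ⊤}
Applying B4's transfer function to that IN value gives OUT[B4] (row B4 above).

Answer: {a: ⊤, b: 3, c: ⊤, d: ⊤, e: ⊤, f: ⊤}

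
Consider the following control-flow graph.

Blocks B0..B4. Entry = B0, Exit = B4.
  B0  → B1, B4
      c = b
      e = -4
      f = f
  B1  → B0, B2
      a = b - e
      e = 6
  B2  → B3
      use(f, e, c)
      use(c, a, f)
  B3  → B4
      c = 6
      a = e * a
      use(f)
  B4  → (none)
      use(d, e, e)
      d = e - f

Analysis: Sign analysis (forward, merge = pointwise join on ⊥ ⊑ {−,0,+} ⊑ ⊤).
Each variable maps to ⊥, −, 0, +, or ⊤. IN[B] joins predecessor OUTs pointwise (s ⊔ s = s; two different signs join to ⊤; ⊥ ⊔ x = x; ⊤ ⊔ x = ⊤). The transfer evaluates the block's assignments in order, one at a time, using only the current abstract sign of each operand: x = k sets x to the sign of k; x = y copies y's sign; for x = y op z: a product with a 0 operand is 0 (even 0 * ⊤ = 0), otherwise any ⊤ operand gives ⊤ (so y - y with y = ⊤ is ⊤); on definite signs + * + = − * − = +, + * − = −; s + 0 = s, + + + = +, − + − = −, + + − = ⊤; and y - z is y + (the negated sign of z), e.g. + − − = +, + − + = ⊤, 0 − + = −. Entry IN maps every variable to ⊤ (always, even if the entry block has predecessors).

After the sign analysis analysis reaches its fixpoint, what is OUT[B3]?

Answer: {a: ⊤, b: ⊤, c: +, d: ⊤, e: +, f: ⊤}

Working:
Per-block solution:
  B0:  IN=(all ⊤)  OUT={e:-; rest ⊤}
  B1:  IN={e:-; rest ⊤}  OUT={e:+; rest ⊤}
  B2:  IN={e:+; rest ⊤}  OUT={e:+; rest ⊤}
  B3:  IN={e:+; rest ⊤}  OUT={c:+, e:+; rest ⊤}
  B4:  IN=(all ⊤)  OUT=(all ⊤)

Merge at B3: IN[B3] = OUT[B2] = {a: ⊤, b: ⊤, c: ⊤, d: ⊤, e: +, f: ⊤}
Applying B3's transfer function to that IN value gives OUT[B3] (row B3 above).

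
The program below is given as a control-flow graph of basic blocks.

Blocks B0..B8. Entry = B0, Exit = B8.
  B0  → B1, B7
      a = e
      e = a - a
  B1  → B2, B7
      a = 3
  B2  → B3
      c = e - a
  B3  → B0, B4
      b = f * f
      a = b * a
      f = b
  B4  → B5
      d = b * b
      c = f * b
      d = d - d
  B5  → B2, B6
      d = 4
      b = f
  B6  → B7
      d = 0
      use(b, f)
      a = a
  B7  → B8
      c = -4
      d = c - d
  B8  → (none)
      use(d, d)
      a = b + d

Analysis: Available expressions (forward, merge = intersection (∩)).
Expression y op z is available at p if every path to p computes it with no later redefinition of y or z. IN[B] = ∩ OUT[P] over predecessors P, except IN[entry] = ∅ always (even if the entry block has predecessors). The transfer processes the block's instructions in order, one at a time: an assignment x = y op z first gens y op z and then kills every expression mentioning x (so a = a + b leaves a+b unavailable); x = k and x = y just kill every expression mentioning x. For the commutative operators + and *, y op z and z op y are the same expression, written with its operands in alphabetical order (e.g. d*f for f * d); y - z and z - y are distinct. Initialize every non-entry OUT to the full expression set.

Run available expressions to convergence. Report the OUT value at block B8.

Answer: {b+d}

Working:
Converged values:
  B0:   IN={}   OUT={a-a}
  B1:   IN={a-a}   OUT={}
  B2:   IN={}   OUT={e-a}
  B3:   IN={e-a}   OUT={}
  B4:   IN={}   OUT={b*b, b*f}
  B5:   IN={b*b, b*f}   OUT={}
  B6:   IN={}   OUT={}
  B7:   IN={}   OUT={}
  B8:   IN={}   OUT={b+d}

Merge at B8: IN[B8] = OUT[B7] = {}
Applying B8's transfer function to that IN value gives OUT[B8] (row B8 above).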